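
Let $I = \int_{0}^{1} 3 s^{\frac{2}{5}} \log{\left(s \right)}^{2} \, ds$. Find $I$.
$\frac{750}{343}$

Start from the elementary integral
$$J(a) = \int_{0}^{1} 3 s^{a} \, ds = \frac{3}{a + 1}.$$

Differentiating under the integral sign brings down a factor of $\ln s$:
$$\frac{dJ}{da} = \int_{0}^{1} 3 s^{a} \log{\left(s \right)} \, ds = - \frac{3}{\left(a + 1\right)^{2}}.$$

Repeating twice in total — each differentiation brings down another $\ln s$ — gives
$$\frac{d^{2}J}{da^{2}} = \int_{0}^{1} 3 s^{a} \log{\left(s \right)}^{2} \, ds = \frac{6}{\left(a + 1\right)^{3}},$$
and the integrand here is exactly the target integrand, so $I = \frac{6}{\left(a + 1\right)^{3}}$.

Setting $a = \frac{2}{5}$:
$$I = \frac{750}{343}.$$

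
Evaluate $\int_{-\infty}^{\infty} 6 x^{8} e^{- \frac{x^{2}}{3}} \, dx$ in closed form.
$\frac{25515 \sqrt{3} \sqrt{\pi}}{8}$

Start from the elementary integral
$$J(a) = \int_{-\infty}^{\infty} 6 e^{- a x^{2}} \, dx = \frac{6 \sqrt{\pi}}{\sqrt{a}}.$$

Differentiating under the integral sign brings down a factor of $(-x^2)$:
$$\frac{dJ}{da} = \int_{-\infty}^{\infty} - 6 x^{2} e^{- a x^{2}} \, dx = - \frac{3 \sqrt{\pi}}{a^{\frac{3}{2}}}.$$

Repeating $4$ times in total — each differentiation brings down another $(-x^2)$ — gives
$$\frac{d^{4}J}{da^{4}} = \int_{-\infty}^{\infty} 6 x^{8} e^{- a x^{2}} \, dx = \frac{315 \sqrt{\pi}}{8 a^{\frac{9}{2}}},$$
and the integrand here is exactly the target integrand, so $I = \frac{315 \sqrt{\pi}}{8 a^{\frac{9}{2}}}$.

Setting $a = \frac{1}{3}$:
$$I = \frac{25515 \sqrt{3} \sqrt{\pi}}{8}.$$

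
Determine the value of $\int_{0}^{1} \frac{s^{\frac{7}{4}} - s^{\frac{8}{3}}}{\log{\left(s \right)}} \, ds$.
$\log{\left(\frac{3}{4} \right)}$

Replace the exponent $\frac{7}{4}$ by a parameter $a$: let $I(a) = \int_{0}^{1} \frac{- s^{\frac{8}{3}} + s^{a}}{\log{\left(s \right)}} \, ds$.

Since $\dfrac{\partial}{\partial a}\,s^{a} = s^{a} \ln s$, the $\ln s$ in the denominator cancels and
$$\frac{dI}{da} = \int_{0}^{1} s^{a} \, ds = \left[\frac{s^{a+1}}{a+1}\right]_0^1 = \frac{1}{a + 1}.$$

Integrating with respect to $a$ gives $I(a) = \log{\left(\frac{3 a}{11} + \frac{3}{11} \right)} + C$.

At $a = \frac{8}{3}$ the integrand is identically $0$, so $I(\frac{8}{3}) = 0$. The closed form gives $0$, hence $C = 0$.

Setting $a = \frac{7}{4}$:
$$I = \log{\left(\frac{3}{4} \right)}.$$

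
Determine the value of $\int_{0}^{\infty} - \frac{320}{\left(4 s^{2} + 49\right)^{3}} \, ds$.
$- \frac{30 \pi}{16807}$

Start from the standard arctangent integral
$$J(a) = \int_{0}^{\infty} - \frac{5}{a^{2} + s^{2}} \, ds = - \frac{5 \pi}{2 a}.$$

Differentiating under the integral sign with respect to $a$,
$$\frac{dJ}{da} = \int_{0}^{\infty} \frac{10 a}{\left(a^{2} + s^{2}\right)^{2}} \, ds = \frac{5 \pi}{2 a^{2}},$$
so $\int_{0}^{\infty} - \frac{5}{\left(a^{2} + s^{2}\right)^{2}} \, ds = - \frac{5 \pi}{4 a^{3}}$.

Repeating — each differentiation of $1/(s^2+a^2)^j$ produces $-2ja/(s^2+a^2)^{j+1}$ — and dividing through by $-2ja$ at each step yields, after $2$ differentiations in total,
$$\int_{0}^{\infty} - \frac{5}{\left(a^{2} + s^{2}\right)^{3}} \, ds = - \frac{15 \pi}{16 a^{5}}.$$

Setting $a = \frac{7}{2}$:
$$I = - \frac{30 \pi}{16807}.$$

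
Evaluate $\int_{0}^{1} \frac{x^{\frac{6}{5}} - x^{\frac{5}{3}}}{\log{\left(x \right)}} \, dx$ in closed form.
$- \log{\left(40 \right)} + \log{\left(33 \right)}$

Replace the exponent $\frac{5}{3}$ by a parameter $a$: let $I(a) = \int_{0}^{1} \frac{x^{\frac{6}{5}} - x^{a}}{\log{\left(x \right)}} \, dx$.

Since $\dfrac{\partial}{\partial a}\,x^{a} = x^{a} \ln x$, the $\ln x$ in the denominator cancels and
$$\frac{dI}{da} = \int_{0}^{1} -1 x^{a} \, dx = -1 \left[\frac{x^{a+1}}{a+1}\right]_0^1 = - \frac{1}{a + 1}.$$

Integrating with respect to $a$ gives $I(a) = - \log{\left(\frac{5 a}{11} + \frac{5}{11} \right)} + C$.

At $a = \frac{6}{5}$ the integrand is identically $0$, so $I(\frac{6}{5}) = 0$. The closed form gives $0$, hence $C = 0$.

Setting $a = \frac{5}{3}$:
$$I = - \log{\left(40 \right)} + \log{\left(33 \right)}.$$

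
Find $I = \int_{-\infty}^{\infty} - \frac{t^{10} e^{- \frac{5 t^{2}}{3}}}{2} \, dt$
$- \frac{45927 \sqrt{15} \sqrt{\pi}}{200000}$

Consider the simpler parametrised integral
$$J(a) = \int_{-\infty}^{\infty} - \frac{e^{- a t^{2}}}{2} \, dt = - \frac{\sqrt{\pi}}{2 \sqrt{a}}.$$

Differentiating under the integral sign brings down a factor of $(-t^2)$:
$$\frac{dJ}{da} = \int_{-\infty}^{\infty} \frac{t^{2} e^{- a t^{2}}}{2} \, dt = \frac{\sqrt{\pi}}{4 a^{\frac{3}{2}}}.$$

Repeating $5$ times in total — each differentiation brings down another $(-t^2)$ — gives
$$\frac{d^{5}J}{da^{5}} = \int_{-\infty}^{\infty} \frac{t^{10} e^{- a t^{2}}}{2} \, dt = \frac{945 \sqrt{\pi}}{64 a^{\frac{11}{2}}},$$
and the integrand here is $(-1)^{5}$ times the target integrand, so $I = (-1)^{5}\,\frac{d^{5}J}{da^{5}} = - \frac{945 \sqrt{\pi}}{64 a^{\frac{11}{2}}}$.

Setting $a = \frac{5}{3}$:
$$I = - \frac{45927 \sqrt{15} \sqrt{\pi}}{200000}.$$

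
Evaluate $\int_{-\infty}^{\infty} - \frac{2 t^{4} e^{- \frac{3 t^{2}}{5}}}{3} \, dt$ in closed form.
$- \frac{25 \sqrt{15} \sqrt{\pi}}{54}$

Consider the simpler parametrised integral
$$J(a) = \int_{-\infty}^{\infty} - \frac{2 e^{- a t^{2}}}{3} \, dt = - \frac{2 \sqrt{\pi}}{3 \sqrt{a}}.$$

Differentiating under the integral sign brings down a factor of $(-t^2)$:
$$\frac{dJ}{da} = \int_{-\infty}^{\infty} \frac{2 t^{2} e^{- a t^{2}}}{3} \, dt = \frac{\sqrt{\pi}}{3 a^{\frac{3}{2}}}.$$

Repeating twice in total — each differentiation brings down another $(-t^2)$ — gives
$$\frac{d^{2}J}{da^{2}} = \int_{-\infty}^{\infty} - \frac{2 t^{4} e^{- a t^{2}}}{3} \, dt = - \frac{\sqrt{\pi}}{2 a^{\frac{5}{2}}},$$
and the integrand here is exactly the target integrand, so $I = - \frac{\sqrt{\pi}}{2 a^{\frac{5}{2}}}$.

Setting $a = \frac{3}{5}$:
$$I = - \frac{25 \sqrt{15} \sqrt{\pi}}{54}.$$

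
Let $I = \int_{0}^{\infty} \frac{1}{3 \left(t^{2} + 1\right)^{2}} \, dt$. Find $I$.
$\frac{\pi}{12}$

Start from the standard arctangent integral
$$J(a) = \int_{0}^{\infty} \frac{1}{3 \left(a^{2} + t^{2}\right)} \, dt = \frac{\pi}{6 a}.$$

Differentiating under the integral sign with respect to $a$,
$$\frac{dJ}{da} = \int_{0}^{\infty} - \frac{2 a}{3 \left(a^{2} + t^{2}\right)^{2}} \, dt = - \frac{\pi}{6 a^{2}},$$
so $\int_{0}^{\infty} \frac{1}{3 \left(a^{2} + t^{2}\right)^{2}} \, dt = \frac{\pi}{12 a^{3}}$.

Setting $a = 1$:
$$I = \frac{\pi}{12}.$$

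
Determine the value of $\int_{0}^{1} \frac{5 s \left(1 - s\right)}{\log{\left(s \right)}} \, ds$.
$\log{\left(\frac{32}{243} \right)}$

Introduce a parameter $a$ in the exponent: let $I(a) = \int_{0}^{1} \frac{5 \left(s - s^{a}\right)}{\log{\left(s \right)}} \, ds$.

Since $\dfrac{\partial}{\partial a}\,s^{a} = s^{a} \ln s$, the $\ln s$ in the denominator cancels and
$$\frac{dI}{da} = \int_{0}^{1} -5 s^{a} \, ds = -5 \left[\frac{s^{a+1}}{a+1}\right]_0^1 = - \frac{5}{a + 1}.$$

Integrating with respect to $a$ gives $I(a) = \log{\left(\frac{32}{\left(a + 1\right)^{5}} \right)} + C$.

At $a = 1$ the integrand is identically $0$, so $I(1) = 0$. The closed form gives $0$, hence $C = 0$.

Setting $a = 2$:
$$I = \log{\left(\frac{32}{243} \right)}.$$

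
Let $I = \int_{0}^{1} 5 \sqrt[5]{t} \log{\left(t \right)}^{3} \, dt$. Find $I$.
$- \frac{3125}{216}$

Start from the elementary integral
$$J(a) = \int_{0}^{1} 5 t^{a} \, dt = \frac{5}{a + 1}.$$

Differentiating under the integral sign brings down a factor of $\ln t$:
$$\frac{dJ}{da} = \int_{0}^{1} 5 t^{a} \log{\left(t \right)} \, dt = - \frac{5}{\left(a + 1\right)^{2}}.$$

Repeating $3$ times in total — each differentiation brings down another $\ln t$ — gives
$$\frac{d^{3}J}{da^{3}} = \int_{0}^{1} 5 t^{a} \log{\left(t \right)}^{3} \, dt = - \frac{30}{\left(a + 1\right)^{4}},$$
and the integrand here is exactly the target integrand, so $I = - \frac{30}{\left(a + 1\right)^{4}}$.

Setting $a = \frac{1}{5}$:
$$I = - \frac{3125}{216}.$$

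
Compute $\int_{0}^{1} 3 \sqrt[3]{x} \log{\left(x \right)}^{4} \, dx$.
$\frac{2187}{128}$

Begin with the known integral
$$J(a) = \int_{0}^{1} 3 x^{a} \, dx = \frac{3}{a + 1}.$$

Differentiating under the integral sign brings down a factor of $\ln x$:
$$\frac{dJ}{da} = \int_{0}^{1} 3 x^{a} \log{\left(x \right)} \, dx = - \frac{3}{\left(a + 1\right)^{2}}.$$

Repeating $4$ times in total — each differentiation brings down another $\ln x$ — gives
$$\frac{d^{4}J}{da^{4}} = \int_{0}^{1} 3 x^{a} \log{\left(x \right)}^{4} \, dx = \frac{72}{\left(a + 1\right)^{5}},$$
and the integrand here is exactly the target integrand, so $I = \frac{72}{\left(a + 1\right)^{5}}$.

Setting $a = \frac{1}{3}$:
$$I = \frac{2187}{128}.$$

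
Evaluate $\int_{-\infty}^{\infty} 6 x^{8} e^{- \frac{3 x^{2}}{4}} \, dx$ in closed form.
$\frac{2240 \sqrt{3} \sqrt{\pi}}{27}$

Begin with the known integral
$$J(a) = \int_{-\infty}^{\infty} 6 e^{- a x^{2}} \, dx = \frac{6 \sqrt{\pi}}{\sqrt{a}}.$$

Differentiating under the integral sign brings down a factor of $(-x^2)$:
$$\frac{dJ}{da} = \int_{-\infty}^{\infty} - 6 x^{2} e^{- a x^{2}} \, dx = - \frac{3 \sqrt{\pi}}{a^{\frac{3}{2}}}.$$

Repeating $4$ times in total — each differentiation brings down another $(-x^2)$ — gives
$$\frac{d^{4}J}{da^{4}} = \int_{-\infty}^{\infty} 6 x^{8} e^{- a x^{2}} \, dx = \frac{315 \sqrt{\pi}}{8 a^{\frac{9}{2}}},$$
and the integrand here is exactly the target integrand, so $I = \frac{315 \sqrt{\pi}}{8 a^{\frac{9}{2}}}$.

Setting $a = \frac{3}{4}$:
$$I = \frac{2240 \sqrt{3} \sqrt{\pi}}{27}.$$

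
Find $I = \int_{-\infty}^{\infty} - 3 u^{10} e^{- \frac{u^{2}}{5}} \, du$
$- \frac{8859375 \sqrt{5} \sqrt{\pi}}{32}$

Consider the simpler parametrised integral
$$J(a) = \int_{-\infty}^{\infty} - 3 e^{- a u^{2}} \, du = - \frac{3 \sqrt{\pi}}{\sqrt{a}}.$$

Differentiating under the integral sign brings down a factor of $(-u^2)$:
$$\frac{dJ}{da} = \int_{-\infty}^{\infty} 3 u^{2} e^{- a u^{2}} \, du = \frac{3 \sqrt{\pi}}{2 a^{\frac{3}{2}}}.$$

Repeating $5$ times in total — each differentiation brings down another $(-u^2)$ — gives
$$\frac{d^{5}J}{da^{5}} = \int_{-\infty}^{\infty} 3 u^{10} e^{- a u^{2}} \, du = \frac{2835 \sqrt{\pi}}{32 a^{\frac{11}{2}}},$$
and the integrand here is $(-1)^{5}$ times the target integrand, so $I = (-1)^{5}\,\frac{d^{5}J}{da^{5}} = - \frac{2835 \sqrt{\pi}}{32 a^{\frac{11}{2}}}$.

Setting $a = \frac{1}{5}$:
$$I = - \frac{8859375 \sqrt{5} \sqrt{\pi}}{32}.$$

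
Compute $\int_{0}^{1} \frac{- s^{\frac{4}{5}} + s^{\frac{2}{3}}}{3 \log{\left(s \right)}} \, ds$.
$\log{\left(\frac{5^{\frac{2}{3}}}{3} \right)}$

Consider the one-parameter family: let $I(a) = \int_{0}^{1} \frac{s^{\frac{2}{3}} - s^{a}}{3 \log{\left(s \right)}} \, ds$.

Since $\dfrac{\partial}{\partial a}\,s^{a} = s^{a} \ln s$, the $\ln s$ in the denominator cancels and
$$\frac{dI}{da} = \int_{0}^{1} - \frac{1}{3} s^{a} \, ds = - \frac{1}{3} \left[\frac{s^{a+1}}{a+1}\right]_0^1 = - \frac{1}{3 a + 3}.$$

Integrating with respect to $a$ gives $I(a) = - \frac{\log{\left(a + 1 \right)}}{3} - \frac{\log{\left(3 \right)}}{3} + \frac{\log{\left(5 \right)}}{3} + C$.

At $a = \frac{2}{3}$ the integrand is identically $0$, so $I(\frac{2}{3}) = 0$. The closed form gives $0$, hence $C = 0$.

Setting $a = \frac{4}{5}$:
$$I = \log{\left(\frac{5^{\frac{2}{3}}}{3} \right)}.$$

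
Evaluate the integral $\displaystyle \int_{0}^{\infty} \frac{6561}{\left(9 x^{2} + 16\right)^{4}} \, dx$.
$\frac{10935 \pi}{524288}$

Begin with the known result
$$J(a) = \int_{0}^{\infty} \frac{1}{a^{2} + x^{2}} \, dx = \frac{\pi}{2 a}.$$

Differentiating under the integral sign with respect to $a$,
$$\frac{dJ}{da} = \int_{0}^{\infty} - \frac{2 a}{\left(a^{2} + x^{2}\right)^{2}} \, dx = - \frac{\pi}{2 a^{2}},$$
so $\int_{0}^{\infty} \frac{1}{\left(a^{2} + x^{2}\right)^{2}} \, dx = \frac{\pi}{4 a^{3}}$.

Repeating — each differentiation of $1/(x^2+a^2)^j$ produces $-2ja/(x^2+a^2)^{j+1}$ — and dividing through by $-2ja$ at each step yields, after $3$ differentiations in total,
$$\int_{0}^{\infty} \frac{1}{\left(a^{2} + x^{2}\right)^{4}} \, dx = \frac{5 \pi}{32 a^{7}}.$$

Setting $a = \frac{4}{3}$:
$$I = \frac{10935 \pi}{524288}.$$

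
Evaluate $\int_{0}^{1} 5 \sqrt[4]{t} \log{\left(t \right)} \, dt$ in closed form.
$- \frac{16}{5}$

Consider the simpler parametrised integral
$$J(a) = \int_{0}^{1} 5 t^{a} \, dt = \frac{5}{a + 1}.$$

Differentiating under the integral sign brings down a factor of $\ln t$:
$$\frac{dJ}{da} = \int_{0}^{1} 5 t^{a} \log{\left(t \right)} \, dt = - \frac{5}{\left(a + 1\right)^{2}}.$$

The integral on the left is $I$, so $I = - \frac{5}{\left(a + 1\right)^{2}}$.

Setting $a = \frac{1}{4}$:
$$I = - \frac{16}{5}.$$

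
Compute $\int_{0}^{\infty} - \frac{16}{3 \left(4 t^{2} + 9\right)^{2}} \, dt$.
$- \frac{2 \pi}{81}$

Start from the standard arctangent integral
$$J(a) = \int_{0}^{\infty} - \frac{1}{3 \left(a^{2} + t^{2}\right)} \, dt = - \frac{\pi}{6 a}.$$

Differentiating under the integral sign with respect to $a$,
$$\frac{dJ}{da} = \int_{0}^{\infty} \frac{2 a}{3 \left(a^{2} + t^{2}\right)^{2}} \, dt = \frac{\pi}{6 a^{2}},$$
so $\int_{0}^{\infty} - \frac{1}{3 \left(a^{2} + t^{2}\right)^{2}} \, dt = - \frac{\pi}{12 a^{3}}$.

Setting $a = \frac{3}{2}$:
$$I = - \frac{2 \pi}{81}.$$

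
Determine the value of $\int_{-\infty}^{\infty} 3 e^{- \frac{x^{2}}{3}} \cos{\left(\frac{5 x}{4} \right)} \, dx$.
$\frac{3 \sqrt{3} \sqrt{\pi}}{e^{\frac{75}{64}}}$

Treat the cosine frequency as a parameter and define $I(b) = \int_{-\infty}^{\infty} 3 e^{- \frac{x^{2}}{3}} \cos{\left(b x \right)} \, dx$.

Differentiating under the integral sign,
$$I'(b) = \int_{-\infty}^{\infty} - 3 x e^{- \frac{x^{2}}{3}} \sin{\left(b x \right)} \, dx.$$

Integrate $\int_{-\infty}^{\infty} x \sin(b x)\, e^{- \frac{x^{2}}{3}}\, dx$ by parts with $u = \sin(b x)$ and $dv = x\, e^{- \frac{x^{2}}{3}}\, dx$, giving $v = - \frac{3 e^{- \frac{x^{2}}{3}}}{2}$. The boundary term vanishes and
$$\int_{-\infty}^{\infty} x \sin(b x)\, e^{- \frac{x^{2}}{3}}\, dx = \frac{3 b}{2} \int_{-\infty}^{\infty} \cos(b x)\, e^{- \frac{x^{2}}{3}}\, dx,$$
so $I'(b) = - \frac{3 b}{2}\, I(b)$.

This is a separable first-order ODE; solving with the initial condition $I(0) = \int_{-\infty}^{\infty} 3 e^{- \frac{x^{2}}{3}}\,dx = 3 \sqrt{3} \sqrt{\pi}$ gives
$$I(b) = 3 \sqrt{3} \sqrt{\pi} e^{- \frac{3 b^{2}}{4}}.$$

Setting $b = \frac{5}{4}$:
$$I = \frac{3 \sqrt{3} \sqrt{\pi}}{e^{\frac{75}{64}}}.$$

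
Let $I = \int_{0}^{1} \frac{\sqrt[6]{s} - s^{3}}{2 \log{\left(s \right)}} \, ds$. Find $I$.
$\log{\left(\frac{\sqrt{42}}{12} \right)}$

Replace the exponent $3$ by a parameter $a$: let $I(a) = \int_{0}^{1} \frac{\sqrt[6]{s} - s^{a}}{2 \log{\left(s \right)}} \, ds$.

Since $\dfrac{\partial}{\partial a}\,s^{a} = s^{a} \ln s$, the $\ln s$ in the denominator cancels and
$$\frac{dI}{da} = \int_{0}^{1} - \frac{1}{2} s^{a} \, ds = - \frac{1}{2} \left[\frac{s^{a+1}}{a+1}\right]_0^1 = - \frac{1}{2 a + 2}.$$

Integrating with respect to $a$ gives $I(a) = - \frac{\log{\left(a + 1 \right)}}{2} - \frac{\log{\left(6 \right)}}{2} + \frac{\log{\left(7 \right)}}{2} + C$.

At $a = \frac{1}{6}$ the integrand is identically $0$, so $I(\frac{1}{6}) = 0$. The closed form gives $0$, hence $C = 0$.

Setting $a = 3$:
$$I = \log{\left(\frac{\sqrt{42}}{12} \right)}.$$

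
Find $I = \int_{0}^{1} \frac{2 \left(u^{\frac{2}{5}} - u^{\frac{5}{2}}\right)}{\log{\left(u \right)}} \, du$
$\log{\left(\frac{4}{25} \right)}$

Consider the one-parameter family: let $I(a) = \int_{0}^{1} \frac{2 \left(- u^{\frac{5}{2}} + u^{a}\right)}{\log{\left(u \right)}} \, du$.

Since $\dfrac{\partial}{\partial a}\,u^{a} = u^{a} \ln u$, the $\ln u$ in the denominator cancels and
$$\frac{dI}{da} = \int_{0}^{1} 2 u^{a} \, du = 2 \left[\frac{u^{a+1}}{a+1}\right]_0^1 = \frac{2}{a + 1}.$$

Integrating with respect to $a$ gives $I(a) = \log{\left(\frac{4 \left(a + 1\right)^{2}}{49} \right)} + C$.

At $a = \frac{5}{2}$ the integrand is identically $0$, so $I(\frac{5}{2}) = 0$. The closed form gives $0$, hence $C = 0$.

Setting $a = \frac{2}{5}$:
$$I = \log{\left(\frac{4}{25} \right)}.$$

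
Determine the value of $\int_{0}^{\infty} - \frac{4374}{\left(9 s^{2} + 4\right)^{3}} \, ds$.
$- \frac{2187 \pi}{256}$

Start from the standard arctangent integral
$$J(a) = \int_{0}^{\infty} - \frac{6}{a^{2} + s^{2}} \, ds = - \frac{3 \pi}{a}.$$

Differentiating under the integral sign with respect to $a$,
$$\frac{dJ}{da} = \int_{0}^{\infty} \frac{12 a}{\left(a^{2} + s^{2}\right)^{2}} \, ds = \frac{3 \pi}{a^{2}},$$
so $\int_{0}^{\infty} - \frac{6}{\left(a^{2} + s^{2}\right)^{2}} \, ds = - \frac{3 \pi}{2 a^{3}}$.

Repeating — each differentiation of $1/(s^2+a^2)^j$ produces $-2ja/(s^2+a^2)^{j+1}$ — and dividing through by $-2ja$ at each step yields, after $2$ differentiations in total,
$$\int_{0}^{\infty} - \frac{6}{\left(a^{2} + s^{2}\right)^{3}} \, ds = - \frac{9 \pi}{8 a^{5}}.$$

Setting $a = \frac{2}{3}$:
$$I = - \frac{2187 \pi}{256}.$$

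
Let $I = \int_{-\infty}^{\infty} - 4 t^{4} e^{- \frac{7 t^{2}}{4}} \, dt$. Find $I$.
$- \frac{96 \sqrt{7} \sqrt{\pi}}{343}$

Consider the simpler parametrised integral
$$J(a) = \int_{-\infty}^{\infty} - 4 e^{- a t^{2}} \, dt = - \frac{4 \sqrt{\pi}}{\sqrt{a}}.$$

Differentiating under the integral sign brings down a factor of $(-t^2)$:
$$\frac{dJ}{da} = \int_{-\infty}^{\infty} 4 t^{2} e^{- a t^{2}} \, dt = \frac{2 \sqrt{\pi}}{a^{\frac{3}{2}}}.$$

Repeating twice in total — each differentiation brings down another $(-t^2)$ — gives
$$\frac{d^{2}J}{da^{2}} = \int_{-\infty}^{\infty} - 4 t^{4} e^{- a t^{2}} \, dt = - \frac{3 \sqrt{\pi}}{a^{\frac{5}{2}}},$$
and the integrand here is exactly the target integrand, so $I = - \frac{3 \sqrt{\pi}}{a^{\frac{5}{2}}}$.

Setting $a = \frac{7}{4}$:
$$I = - \frac{96 \sqrt{7} \sqrt{\pi}}{343}.$$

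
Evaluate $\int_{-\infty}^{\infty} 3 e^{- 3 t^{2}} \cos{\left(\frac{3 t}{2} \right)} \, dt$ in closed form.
$\frac{\sqrt{3} \sqrt{\pi}}{e^{\frac{3}{16}}}$

Treat the cosine frequency as a parameter and define $I(b) = \int_{-\infty}^{\infty} 3 e^{- 3 t^{2}} \cos{\left(b t \right)} \, dt$.

Differentiating under the integral sign,
$$I'(b) = \int_{-\infty}^{\infty} - 3 t e^{- 3 t^{2}} \sin{\left(b t \right)} \, dt.$$

Integrate $\int_{-\infty}^{\infty} t \sin(b t)\, e^{- 3 t^{2}}\, dt$ by parts with $u = \sin(b t)$ and $dv = t\, e^{- 3 t^{2}}\, dt$, giving $v = - \frac{e^{- 3 t^{2}}}{6}$. The boundary term vanishes and
$$\int_{-\infty}^{\infty} t \sin(b t)\, e^{- 3 t^{2}}\, dt = \frac{b}{6} \int_{-\infty}^{\infty} \cos(b t)\, e^{- 3 t^{2}}\, dt,$$
so $I'(b) = - \frac{b}{6}\, I(b)$.

This is a separable first-order ODE; solving with the initial condition $I(0) = \int_{-\infty}^{\infty} 3 e^{- 3 t^{2}}\,dt = \sqrt{3} \sqrt{\pi}$ gives
$$I(b) = \sqrt{3} \sqrt{\pi} e^{- \frac{b^{2}}{12}}.$$

Setting $b = \frac{3}{2}$:
$$I = \frac{\sqrt{3} \sqrt{\pi}}{e^{\frac{3}{16}}}.$$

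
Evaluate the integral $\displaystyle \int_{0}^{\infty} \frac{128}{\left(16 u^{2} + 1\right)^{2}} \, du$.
$8 \pi$

Begin with the known result
$$J(a) = \int_{0}^{\infty} \frac{1}{2 \left(a^{2} + u^{2}\right)} \, du = \frac{\pi}{4 a}.$$

Differentiating under the integral sign with respect to $a$,
$$\frac{dJ}{da} = \int_{0}^{\infty} - \frac{a}{\left(a^{2} + u^{2}\right)^{2}} \, du = - \frac{\pi}{4 a^{2}},$$
so $\int_{0}^{\infty} \frac{1}{2 \left(a^{2} + u^{2}\right)^{2}} \, du = \frac{\pi}{8 a^{3}}$.

Setting $a = \frac{1}{4}$:
$$I = 8 \pi.$$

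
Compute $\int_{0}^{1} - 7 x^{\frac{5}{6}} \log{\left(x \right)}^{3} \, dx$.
$\frac{54432}{14641}$

Consider the simpler parametrised integral
$$J(a) = \int_{0}^{1} - 7 x^{a} \, dx = - \frac{7}{a + 1}.$$

Differentiating under the integral sign brings down a factor of $\ln x$:
$$\frac{dJ}{da} = \int_{0}^{1} - 7 x^{a} \log{\left(x \right)} \, dx = \frac{7}{\left(a + 1\right)^{2}}.$$

Repeating $3$ times in total — each differentiation brings down another $\ln x$ — gives
$$\frac{d^{3}J}{da^{3}} = \int_{0}^{1} - 7 x^{a} \log{\left(x \right)}^{3} \, dx = \frac{42}{\left(a + 1\right)^{4}},$$
and the integrand here is exactly the target integrand, so $I = \frac{42}{\left(a + 1\right)^{4}}$.

Setting $a = \frac{5}{6}$:
$$I = \frac{54432}{14641}.$$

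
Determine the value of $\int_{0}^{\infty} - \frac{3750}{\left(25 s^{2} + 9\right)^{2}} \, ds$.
$- \frac{125 \pi}{18}$

Begin with the known result
$$J(a) = \int_{0}^{\infty} - \frac{6}{a^{2} + s^{2}} \, ds = - \frac{3 \pi}{a}.$$

Differentiating under the integral sign with respect to $a$,
$$\frac{dJ}{da} = \int_{0}^{\infty} \frac{12 a}{\left(a^{2} + s^{2}\right)^{2}} \, ds = \frac{3 \pi}{a^{2}},$$
so $\int_{0}^{\infty} - \frac{6}{\left(a^{2} + s^{2}\right)^{2}} \, ds = - \frac{3 \pi}{2 a^{3}}$.

Setting $a = \frac{3}{5}$:
$$I = - \frac{125 \pi}{18}.$$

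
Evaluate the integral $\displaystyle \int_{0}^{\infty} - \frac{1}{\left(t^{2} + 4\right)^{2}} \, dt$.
$- \frac{\pi}{32}$

Begin with the known result
$$J(a) = \int_{0}^{\infty} - \frac{1}{a^{2} + t^{2}} \, dt = - \frac{\pi}{2 a}.$$

Differentiating under the integral sign with respect to $a$,
$$\frac{dJ}{da} = \int_{0}^{\infty} \frac{2 a}{\left(a^{2} + t^{2}\right)^{2}} \, dt = \frac{\pi}{2 a^{2}},$$
so $\int_{0}^{\infty} - \frac{1}{\left(a^{2} + t^{2}\right)^{2}} \, dt = - \frac{\pi}{4 a^{3}}$.

Setting $a = 2$:
$$I = - \frac{\pi}{32}.$$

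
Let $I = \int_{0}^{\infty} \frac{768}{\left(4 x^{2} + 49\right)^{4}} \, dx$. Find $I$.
$\frac{60 \pi}{823543}$

Recall the elementary integral
$$J(a) = \int_{0}^{\infty} \frac{3}{a^{2} + x^{2}} \, dx = \frac{3 \pi}{2 a}.$$

Differentiating under the integral sign with respect to $a$,
$$\frac{dJ}{da} = \int_{0}^{\infty} - \frac{6 a}{\left(a^{2} + x^{2}\right)^{2}} \, dx = - \frac{3 \pi}{2 a^{2}},$$
so $\int_{0}^{\infty} \frac{3}{\left(a^{2} + x^{2}\right)^{2}} \, dx = \frac{3 \pi}{4 a^{3}}$.

Repeating — each differentiation of $1/(x^2+a^2)^j$ produces $-2ja/(x^2+a^2)^{j+1}$ — and dividing through by $-2ja$ at each step yields, after $3$ differentiations in total,
$$\int_{0}^{\infty} \frac{3}{\left(a^{2} + x^{2}\right)^{4}} \, dx = \frac{15 \pi}{32 a^{7}}.$$

Setting $a = \frac{7}{2}$:
$$I = \frac{60 \pi}{823543}.$$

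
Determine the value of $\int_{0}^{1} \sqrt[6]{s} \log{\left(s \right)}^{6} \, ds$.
$\frac{201553920}{823543}$

Start from the elementary integral
$$J(a) = \int_{0}^{1} s^{a} \, ds = \frac{1}{a + 1}.$$

Differentiating under the integral sign brings down a factor of $\ln s$:
$$\frac{dJ}{da} = \int_{0}^{1} s^{a} \log{\left(s \right)} \, ds = - \frac{1}{\left(a + 1\right)^{2}}.$$

Repeating $6$ times in total — each differentiation brings down another $\ln s$ — gives
$$\frac{d^{6}J}{da^{6}} = \int_{0}^{1} s^{a} \log{\left(s \right)}^{6} \, ds = \frac{720}{\left(a + 1\right)^{7}},$$
and the integrand here is exactly the target integrand, so $I = \frac{720}{\left(a + 1\right)^{7}}$.

Setting $a = \frac{1}{6}$:
$$I = \frac{201553920}{823543}.$$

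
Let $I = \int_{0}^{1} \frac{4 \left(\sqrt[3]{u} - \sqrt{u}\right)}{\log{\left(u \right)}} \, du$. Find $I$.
$- \log{\left(\frac{6561}{4096} \right)}$

Introduce a parameter $a$ in the exponent: let $I(a) = \int_{0}^{1} \frac{4 \left(\sqrt[3]{u} - u^{a}\right)}{\log{\left(u \right)}} \, du$.

Since $\dfrac{\partial}{\partial a}\,u^{a} = u^{a} \ln u$, the $\ln u$ in the denominator cancels and
$$\frac{dI}{da} = \int_{0}^{1} -4 u^{a} \, du = -4 \left[\frac{u^{a+1}}{a+1}\right]_0^1 = - \frac{4}{a + 1}.$$

Integrating with respect to $a$ gives $I(a) = - \log{\left(\frac{81 \left(a + 1\right)^{4}}{256} \right)} + C$.

At $a = \frac{1}{3}$ the integrand is identically $0$, so $I(\frac{1}{3}) = 0$. The closed form gives $0$, hence $C = 0$.

Setting $a = \frac{1}{2}$:
$$I = - \log{\left(\frac{6561}{4096} \right)}.$$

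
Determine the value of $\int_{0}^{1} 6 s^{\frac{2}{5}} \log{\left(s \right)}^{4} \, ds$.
$\frac{450000}{16807}$

Consider the simpler parametrised integral
$$J(a) = \int_{0}^{1} 6 s^{a} \, ds = \frac{6}{a + 1}.$$

Differentiating under the integral sign brings down a factor of $\ln s$:
$$\frac{dJ}{da} = \int_{0}^{1} 6 s^{a} \log{\left(s \right)} \, ds = - \frac{6}{\left(a + 1\right)^{2}}.$$

Repeating $4$ times in total — each differentiation brings down another $\ln s$ — gives
$$\frac{d^{4}J}{da^{4}} = \int_{0}^{1} 6 s^{a} \log{\left(s \right)}^{4} \, ds = \frac{144}{\left(a + 1\right)^{5}},$$
and the integrand here is exactly the target integrand, so $I = \frac{144}{\left(a + 1\right)^{5}}$.

Setting $a = \frac{2}{5}$:
$$I = \frac{450000}{16807}.$$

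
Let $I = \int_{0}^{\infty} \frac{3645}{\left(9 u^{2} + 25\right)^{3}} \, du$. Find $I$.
$\frac{729 \pi}{10000}$

Begin with the known result
$$J(a) = \int_{0}^{\infty} \frac{5}{a^{2} + u^{2}} \, du = \frac{5 \pi}{2 a}.$$

Differentiating under the integral sign with respect to $a$,
$$\frac{dJ}{da} = \int_{0}^{\infty} - \frac{10 a}{\left(a^{2} + u^{2}\right)^{2}} \, du = - \frac{5 \pi}{2 a^{2}},$$
so $\int_{0}^{\infty} \frac{5}{\left(a^{2} + u^{2}\right)^{2}} \, du = \frac{5 \pi}{4 a^{3}}$.

Repeating — each differentiation of $1/(u^2+a^2)^j$ produces $-2ja/(u^2+a^2)^{j+1}$ — and dividing through by $-2ja$ at each step yields, after $2$ differentiations in total,
$$\int_{0}^{\infty} \frac{5}{\left(a^{2} + u^{2}\right)^{3}} \, du = \frac{15 \pi}{16 a^{5}}.$$

Setting $a = \frac{5}{3}$:
$$I = \frac{729 \pi}{10000}.$$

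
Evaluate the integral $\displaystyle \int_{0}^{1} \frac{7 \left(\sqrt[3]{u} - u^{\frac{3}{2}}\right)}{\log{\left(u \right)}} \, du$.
$- \log{\left(\frac{170859375}{2097152} \right)}$

Consider the one-parameter family: let $I(a) = \int_{0}^{1} \frac{7 \left(\sqrt[3]{u} - u^{a}\right)}{\log{\left(u \right)}} \, du$.

Since $\dfrac{\partial}{\partial a}\,u^{a} = u^{a} \ln u$, the $\ln u$ in the denominator cancels and
$$\frac{dI}{da} = \int_{0}^{1} -7 u^{a} \, du = -7 \left[\frac{u^{a+1}}{a+1}\right]_0^1 = - \frac{7}{a + 1}.$$

Integrating with respect to $a$ gives $I(a) = - \log{\left(\frac{2187 \left(a + 1\right)^{7}}{16384} \right)} + C$.

At $a = \frac{1}{3}$ the integrand is identically $0$, so $I(\frac{1}{3}) = 0$. The closed form gives $0$, hence $C = 0$.

Setting $a = \frac{3}{2}$:
$$I = - \log{\left(\frac{170859375}{2097152} \right)}.$$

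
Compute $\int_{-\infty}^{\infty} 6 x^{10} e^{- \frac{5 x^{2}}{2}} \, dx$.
$\frac{1134 \sqrt{10} \sqrt{\pi}}{3125}$

Start from the elementary integral
$$J(a) = \int_{-\infty}^{\infty} 6 e^{- a x^{2}} \, dx = \frac{6 \sqrt{\pi}}{\sqrt{a}}.$$

Differentiating under the integral sign brings down a factor of $(-x^2)$:
$$\frac{dJ}{da} = \int_{-\infty}^{\infty} - 6 x^{2} e^{- a x^{2}} \, dx = - \frac{3 \sqrt{\pi}}{a^{\frac{3}{2}}}.$$

Repeating $5$ times in total — each differentiation brings down another $(-x^2)$ — gives
$$\frac{d^{5}J}{da^{5}} = \int_{-\infty}^{\infty} - 6 x^{10} e^{- a x^{2}} \, dx = - \frac{2835 \sqrt{\pi}}{16 a^{\frac{11}{2}}},$$
and the integrand here is $(-1)^{5}$ times the target integrand, so $I = (-1)^{5}\,\frac{d^{5}J}{da^{5}} = \frac{2835 \sqrt{\pi}}{16 a^{\frac{11}{2}}}$.

Setting $a = \frac{5}{2}$:
$$I = \frac{1134 \sqrt{10} \sqrt{\pi}}{3125}.$$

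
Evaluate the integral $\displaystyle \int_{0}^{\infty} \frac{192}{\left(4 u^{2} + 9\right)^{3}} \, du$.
$\frac{2 \pi}{27}$

Recall the elementary integral
$$J(a) = \int_{0}^{\infty} \frac{3}{a^{2} + u^{2}} \, du = \frac{3 \pi}{2 a}.$$

Differentiating under the integral sign with respect to $a$,
$$\frac{dJ}{da} = \int_{0}^{\infty} - \frac{6 a}{\left(a^{2} + u^{2}\right)^{2}} \, du = - \frac{3 \pi}{2 a^{2}},$$
so $\int_{0}^{\infty} \frac{3}{\left(a^{2} + u^{2}\right)^{2}} \, du = \frac{3 \pi}{4 a^{3}}$.

Repeating — each differentiation of $1/(u^2+a^2)^j$ produces $-2ja/(u^2+a^2)^{j+1}$ — and dividing through by $-2ja$ at each step yields, after $2$ differentiations in total,
$$\int_{0}^{\infty} \frac{3}{\left(a^{2} + u^{2}\right)^{3}} \, du = \frac{9 \pi}{16 a^{5}}.$$

Setting $a = \frac{3}{2}$:
$$I = \frac{2 \pi}{27}.$$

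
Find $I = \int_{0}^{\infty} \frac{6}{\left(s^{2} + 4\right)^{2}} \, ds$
$\frac{3 \pi}{16}$

Begin with the known result
$$J(a) = \int_{0}^{\infty} \frac{6}{a^{2} + s^{2}} \, ds = \frac{3 \pi}{a}.$$

Differentiating under the integral sign with respect to $a$,
$$\frac{dJ}{da} = \int_{0}^{\infty} - \frac{12 a}{\left(a^{2} + s^{2}\right)^{2}} \, ds = - \frac{3 \pi}{a^{2}},$$
so $\int_{0}^{\infty} \frac{6}{\left(a^{2} + s^{2}\right)^{2}} \, ds = \frac{3 \pi}{2 a^{3}}$.

Setting $a = 2$:
$$I = \frac{3 \pi}{16}.$$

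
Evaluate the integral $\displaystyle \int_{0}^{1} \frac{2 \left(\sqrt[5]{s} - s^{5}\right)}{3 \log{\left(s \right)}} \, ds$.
$- \frac{2 \log{\left(5 \right)}}{3}$

Consider the one-parameter family: let $I(a) = \int_{0}^{1} \frac{2 \left(\sqrt[5]{s} - s^{a}\right)}{3 \log{\left(s \right)}} \, ds$.

Since $\dfrac{\partial}{\partial a}\,s^{a} = s^{a} \ln s$, the $\ln s$ in the denominator cancels and
$$\frac{dI}{da} = \int_{0}^{1} - \frac{2}{3} s^{a} \, ds = - \frac{2}{3} \left[\frac{s^{a+1}}{a+1}\right]_0^1 = - \frac{2}{3 a + 3}.$$

Integrating with respect to $a$ gives $I(a) = - \frac{2 \log{\left(a + 1 \right)}}{3} - \frac{2 \log{\left(5 \right)}}{3} + \frac{2 \log{\left(6 \right)}}{3} + C$.

At $a = \frac{1}{5}$ the integrand is identically $0$, so $I(\frac{1}{5}) = 0$. The closed form gives $0$, hence $C = 0$.

Setting $a = 5$:
$$I = - \frac{2 \log{\left(5 \right)}}{3}.$$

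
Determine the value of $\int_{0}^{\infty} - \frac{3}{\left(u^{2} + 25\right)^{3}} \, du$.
$- \frac{9 \pi}{50000}$

Begin with the known result
$$J(a) = \int_{0}^{\infty} - \frac{3}{a^{2} + u^{2}} \, du = - \frac{3 \pi}{2 a}.$$

Differentiating under the integral sign with respect to $a$,
$$\frac{dJ}{da} = \int_{0}^{\infty} \frac{6 a}{\left(a^{2} + u^{2}\right)^{2}} \, du = \frac{3 \pi}{2 a^{2}},$$
so $\int_{0}^{\infty} - \frac{3}{\left(a^{2} + u^{2}\right)^{2}} \, du = - \frac{3 \pi}{4 a^{3}}$.

Repeating — each differentiation of $1/(u^2+a^2)^j$ produces $-2ja/(u^2+a^2)^{j+1}$ — and dividing through by $-2ja$ at each step yields, after $2$ differentiations in total,
$$\int_{0}^{\infty} - \frac{3}{\left(a^{2} + u^{2}\right)^{3}} \, du = - \frac{9 \pi}{16 a^{5}}.$$

Setting $a = 5$:
$$I = - \frac{9 \pi}{50000}.$$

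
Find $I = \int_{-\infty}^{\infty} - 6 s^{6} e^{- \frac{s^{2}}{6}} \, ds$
$- 2430 \sqrt{6} \sqrt{\pi}$

Begin with the known integral
$$J(a) = \int_{-\infty}^{\infty} - 6 e^{- a s^{2}} \, ds = - \frac{6 \sqrt{\pi}}{\sqrt{a}}.$$

Differentiating under the integral sign brings down a factor of $(-s^2)$:
$$\frac{dJ}{da} = \int_{-\infty}^{\infty} 6 s^{2} e^{- a s^{2}} \, ds = \frac{3 \sqrt{\pi}}{a^{\frac{3}{2}}}.$$

Repeating $3$ times in total — each differentiation brings down another $(-s^2)$ — gives
$$\frac{d^{3}J}{da^{3}} = \int_{-\infty}^{\infty} 6 s^{6} e^{- a s^{2}} \, ds = \frac{45 \sqrt{\pi}}{4 a^{\frac{7}{2}}},$$
and the integrand here is $(-1)^{3}$ times the target integrand, so $I = (-1)^{3}\,\frac{d^{3}J}{da^{3}} = - \frac{45 \sqrt{\pi}}{4 a^{\frac{7}{2}}}$.

Setting $a = \frac{1}{6}$:
$$I = - 2430 \sqrt{6} \sqrt{\pi}.$$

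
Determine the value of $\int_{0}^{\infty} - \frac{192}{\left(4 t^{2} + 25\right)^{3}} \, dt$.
$- \frac{18 \pi}{3125}$

Begin with the known result
$$J(a) = \int_{0}^{\infty} - \frac{3}{a^{2} + t^{2}} \, dt = - \frac{3 \pi}{2 a}.$$

Differentiating under the integral sign with respect to $a$,
$$\frac{dJ}{da} = \int_{0}^{\infty} \frac{6 a}{\left(a^{2} + t^{2}\right)^{2}} \, dt = \frac{3 \pi}{2 a^{2}},$$
so $\int_{0}^{\infty} - \frac{3}{\left(a^{2} + t^{2}\right)^{2}} \, dt = - \frac{3 \pi}{4 a^{3}}$.

Repeating — each differentiation of $1/(t^2+a^2)^j$ produces $-2ja/(t^2+a^2)^{j+1}$ — and dividing through by $-2ja$ at each step yields, after $2$ differentiations in total,
$$\int_{0}^{\infty} - \frac{3}{\left(a^{2} + t^{2}\right)^{3}} \, dt = - \frac{9 \pi}{16 a^{5}}.$$

Setting $a = \frac{5}{2}$:
$$I = - \frac{18 \pi}{3125}.$$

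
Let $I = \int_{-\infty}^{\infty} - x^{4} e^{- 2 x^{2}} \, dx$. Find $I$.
$- \frac{3 \sqrt{2} \sqrt{\pi}}{32}$

Start from the elementary integral
$$J(a) = \int_{-\infty}^{\infty} - e^{- a x^{2}} \, dx = - \frac{\sqrt{\pi}}{\sqrt{a}}.$$

Differentiating under the integral sign brings down a factor of $(-x^2)$:
$$\frac{dJ}{da} = \int_{-\infty}^{\infty} x^{2} e^{- a x^{2}} \, dx = \frac{\sqrt{\pi}}{2 a^{\frac{3}{2}}}.$$

Repeating twice in total — each differentiation brings down another $(-x^2)$ — gives
$$\frac{d^{2}J}{da^{2}} = \int_{-\infty}^{\infty} - x^{4} e^{- a x^{2}} \, dx = - \frac{3 \sqrt{\pi}}{4 a^{\frac{5}{2}}},$$
and the integrand here is exactly the target integrand, so $I = - \frac{3 \sqrt{\pi}}{4 a^{\frac{5}{2}}}$.

Setting $a = 2$:
$$I = - \frac{3 \sqrt{2} \sqrt{\pi}}{32}.$$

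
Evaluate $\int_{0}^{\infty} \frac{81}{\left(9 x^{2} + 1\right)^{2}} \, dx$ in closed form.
$\frac{27 \pi}{4}$

Start from the standard arctangent integral
$$J(a) = \int_{0}^{\infty} \frac{1}{a^{2} + x^{2}} \, dx = \frac{\pi}{2 a}.$$

Differentiating under the integral sign with respect to $a$,
$$\frac{dJ}{da} = \int_{0}^{\infty} - \frac{2 a}{\left(a^{2} + x^{2}\right)^{2}} \, dx = - \frac{\pi}{2 a^{2}},$$
so $\int_{0}^{\infty} \frac{1}{\left(a^{2} + x^{2}\right)^{2}} \, dx = \frac{\pi}{4 a^{3}}$.

Setting $a = \frac{1}{3}$:
$$I = \frac{27 \pi}{4}.$$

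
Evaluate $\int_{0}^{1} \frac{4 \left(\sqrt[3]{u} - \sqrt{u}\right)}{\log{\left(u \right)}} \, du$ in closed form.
$- \log{\left(\frac{6561}{4096} \right)}$

Introduce a parameter $a$ in the exponent: let $I(a) = \int_{0}^{1} \frac{4 \left(\sqrt[3]{u} - u^{a}\right)}{\log{\left(u \right)}} \, du$.

Since $\dfrac{\partial}{\partial a}\,u^{a} = u^{a} \ln u$, the $\ln u$ in the denominator cancels and
$$\frac{dI}{da} = \int_{0}^{1} -4 u^{a} \, du = -4 \left[\frac{u^{a+1}}{a+1}\right]_0^1 = - \frac{4}{a + 1}.$$

Integrating with respect to $a$ gives $I(a) = - \log{\left(\frac{81 \left(a + 1\right)^{4}}{256} \right)} + C$.

At $a = \frac{1}{3}$ the integrand is identically $0$, so $I(\frac{1}{3}) = 0$. The closed form gives $0$, hence $C = 0$.

Setting $a = \frac{1}{2}$:
$$I = - \log{\left(\frac{6561}{4096} \right)}.$$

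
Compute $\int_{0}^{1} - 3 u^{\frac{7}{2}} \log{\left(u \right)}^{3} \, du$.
$\frac{32}{729}$

Begin with the known integral
$$J(a) = \int_{0}^{1} - 3 u^{a} \, du = - \frac{3}{a + 1}.$$

Differentiating under the integral sign brings down a factor of $\ln u$:
$$\frac{dJ}{da} = \int_{0}^{1} - 3 u^{a} \log{\left(u \right)} \, du = \frac{3}{\left(a + 1\right)^{2}}.$$

Repeating $3$ times in total — each differentiation brings down another $\ln u$ — gives
$$\frac{d^{3}J}{da^{3}} = \int_{0}^{1} - 3 u^{a} \log{\left(u \right)}^{3} \, du = \frac{18}{\left(a + 1\right)^{4}},$$
and the integrand here is exactly the target integrand, so $I = \frac{18}{\left(a + 1\right)^{4}}$.

Setting $a = \frac{7}{2}$:
$$I = \frac{32}{729}.$$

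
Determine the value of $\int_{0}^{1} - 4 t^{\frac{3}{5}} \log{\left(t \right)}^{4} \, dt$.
$- \frac{9375}{1024}$

Begin with the known integral
$$J(a) = \int_{0}^{1} - 4 t^{a} \, dt = - \frac{4}{a + 1}.$$

Differentiating under the integral sign brings down a factor of $\ln t$:
$$\frac{dJ}{da} = \int_{0}^{1} - 4 t^{a} \log{\left(t \right)} \, dt = \frac{4}{\left(a + 1\right)^{2}}.$$

Repeating $4$ times in total — each differentiation brings down another $\ln t$ — gives
$$\frac{d^{4}J}{da^{4}} = \int_{0}^{1} - 4 t^{a} \log{\left(t \right)}^{4} \, dt = - \frac{96}{\left(a + 1\right)^{5}},$$
and the integrand here is exactly the target integrand, so $I = - \frac{96}{\left(a + 1\right)^{5}}$.

Setting $a = \frac{3}{5}$:
$$I = - \frac{9375}{1024}.$$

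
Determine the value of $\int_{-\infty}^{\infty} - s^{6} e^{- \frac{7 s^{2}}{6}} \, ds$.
$- \frac{405 \sqrt{42} \sqrt{\pi}}{2401}$

Consider the simpler parametrised integral
$$J(a) = \int_{-\infty}^{\infty} - e^{- a s^{2}} \, ds = - \frac{\sqrt{\pi}}{\sqrt{a}}.$$

Differentiating under the integral sign brings down a factor of $(-s^2)$:
$$\frac{dJ}{da} = \int_{-\infty}^{\infty} s^{2} e^{- a s^{2}} \, ds = \frac{\sqrt{\pi}}{2 a^{\frac{3}{2}}}.$$

Repeating $3$ times in total — each differentiation brings down another $(-s^2)$ — gives
$$\frac{d^{3}J}{da^{3}} = \int_{-\infty}^{\infty} s^{6} e^{- a s^{2}} \, ds = \frac{15 \sqrt{\pi}}{8 a^{\frac{7}{2}}},$$
and the integrand here is $(-1)^{3}$ times the target integrand, so $I = (-1)^{3}\,\frac{d^{3}J}{da^{3}} = - \frac{15 \sqrt{\pi}}{8 a^{\frac{7}{2}}}$.

Setting $a = \frac{7}{6}$:
$$I = - \frac{405 \sqrt{42} \sqrt{\pi}}{2401}.$$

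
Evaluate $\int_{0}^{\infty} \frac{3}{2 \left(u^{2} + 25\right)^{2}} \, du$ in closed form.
$\frac{3 \pi}{1000}$

Start from the standard arctangent integral
$$J(a) = \int_{0}^{\infty} \frac{3}{2 \left(a^{2} + u^{2}\right)} \, du = \frac{3 \pi}{4 a}.$$

Differentiating under the integral sign with respect to $a$,
$$\frac{dJ}{da} = \int_{0}^{\infty} - \frac{3 a}{\left(a^{2} + u^{2}\right)^{2}} \, du = - \frac{3 \pi}{4 a^{2}},$$
so $\int_{0}^{\infty} \frac{3}{2 \left(a^{2} + u^{2}\right)^{2}} \, du = \frac{3 \pi}{8 a^{3}}$.

Setting $a = 5$:
$$I = \frac{3 \pi}{1000}.$$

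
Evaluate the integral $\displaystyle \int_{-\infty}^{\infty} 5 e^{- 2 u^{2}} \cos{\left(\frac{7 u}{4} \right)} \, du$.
$\frac{5 \sqrt{2} \sqrt{\pi}}{2 e^{\frac{49}{128}}}$

Treat the cosine frequency as a parameter and define $I(b) = \int_{-\infty}^{\infty} 5 e^{- 2 u^{2}} \cos{\left(b u \right)} \, du$.

Differentiating under the integral sign,
$$I'(b) = \int_{-\infty}^{\infty} - 5 u e^{- 2 u^{2}} \sin{\left(b u \right)} \, du.$$

Integrate $\int_{-\infty}^{\infty} u \sin(b u)\, e^{- 2 u^{2}}\, du$ by parts with $w = \sin(b u)$ and $dv = u\, e^{- 2 u^{2}}\, du$, giving $v = - \frac{e^{- 2 u^{2}}}{4}$. The boundary term vanishes and
$$\int_{-\infty}^{\infty} u \sin(b u)\, e^{- 2 u^{2}}\, du = \frac{b}{4} \int_{-\infty}^{\infty} \cos(b u)\, e^{- 2 u^{2}}\, du,$$
so $I'(b) = - \frac{b}{4}\, I(b)$.

This is a separable first-order ODE; solving with the initial condition $I(0) = \int_{-\infty}^{\infty} 5 e^{- 2 u^{2}}\,du = \frac{5 \sqrt{2} \sqrt{\pi}}{2}$ gives
$$I(b) = \frac{5 \sqrt{2} \sqrt{\pi} e^{- \frac{b^{2}}{8}}}{2}.$$

Setting $b = \frac{7}{4}$:
$$I = \frac{5 \sqrt{2} \sqrt{\pi}}{2 e^{\frac{49}{128}}}.$$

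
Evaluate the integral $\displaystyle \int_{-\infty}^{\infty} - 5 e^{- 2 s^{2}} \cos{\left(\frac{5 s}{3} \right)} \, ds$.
$- \frac{5 \sqrt{2} \sqrt{\pi}}{2 e^{\frac{25}{72}}}$

Let $b$ denote the cosine frequency and define $I(b) = \int_{-\infty}^{\infty} - 5 e^{- 2 s^{2}} \cos{\left(b s \right)} \, ds$.

Differentiating under the integral sign,
$$I'(b) = \int_{-\infty}^{\infty} 5 s e^{- 2 s^{2}} \sin{\left(b s \right)} \, ds.$$

Integrate $\int_{-\infty}^{\infty} s \sin(b s)\, e^{- 2 s^{2}}\, ds$ by parts with $u = \sin(b s)$ and $dv = s\, e^{- 2 s^{2}}\, ds$, giving $v = - \frac{e^{- 2 s^{2}}}{4}$. The boundary term vanishes and
$$\int_{-\infty}^{\infty} s \sin(b s)\, e^{- 2 s^{2}}\, ds = \frac{b}{4} \int_{-\infty}^{\infty} \cos(b s)\, e^{- 2 s^{2}}\, ds,$$
so $I'(b) = - \frac{b}{4}\, I(b)$.

This is a separable first-order ODE; solving with the initial condition $I(0) = \int_{-\infty}^{\infty} - 5 e^{- 2 s^{2}}\,ds = - \frac{5 \sqrt{2} \sqrt{\pi}}{2}$ gives
$$I(b) = - \frac{5 \sqrt{2} \sqrt{\pi} e^{- \frac{b^{2}}{8}}}{2}.$$

Setting $b = \frac{5}{3}$:
$$I = - \frac{5 \sqrt{2} \sqrt{\pi}}{2 e^{\frac{25}{72}}}.$$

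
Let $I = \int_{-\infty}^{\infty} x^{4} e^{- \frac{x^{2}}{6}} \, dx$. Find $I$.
$27 \sqrt{6} \sqrt{\pi}$

Begin with the known integral
$$J(a) = \int_{-\infty}^{\infty} e^{- a x^{2}} \, dx = \frac{\sqrt{\pi}}{\sqrt{a}}.$$

Differentiating under the integral sign brings down a factor of $(-x^2)$:
$$\frac{dJ}{da} = \int_{-\infty}^{\infty} - x^{2} e^{- a x^{2}} \, dx = - \frac{\sqrt{\pi}}{2 a^{\frac{3}{2}}}.$$

Repeating twice in total — each differentiation brings down another $(-x^2)$ — gives
$$\frac{d^{2}J}{da^{2}} = \int_{-\infty}^{\infty} x^{4} e^{- a x^{2}} \, dx = \frac{3 \sqrt{\pi}}{4 a^{\frac{5}{2}}},$$
and the integrand here is exactly the target integrand, so $I = \frac{3 \sqrt{\pi}}{4 a^{\frac{5}{2}}}$.

Setting $a = \frac{1}{6}$:
$$I = 27 \sqrt{6} \sqrt{\pi}.$$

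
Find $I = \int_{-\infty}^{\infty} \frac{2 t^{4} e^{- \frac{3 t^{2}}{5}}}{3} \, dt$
$\frac{25 \sqrt{15} \sqrt{\pi}}{54}$

Start from the elementary integral
$$J(a) = \int_{-\infty}^{\infty} \frac{2 e^{- a t^{2}}}{3} \, dt = \frac{2 \sqrt{\pi}}{3 \sqrt{a}}.$$

Differentiating under the integral sign brings down a factor of $(-t^2)$:
$$\frac{dJ}{da} = \int_{-\infty}^{\infty} - \frac{2 t^{2} e^{- a t^{2}}}{3} \, dt = - \frac{\sqrt{\pi}}{3 a^{\frac{3}{2}}}.$$

Repeating twice in total — each differentiation brings down another $(-t^2)$ — gives
$$\frac{d^{2}J}{da^{2}} = \int_{-\infty}^{\infty} \frac{2 t^{4} e^{- a t^{2}}}{3} \, dt = \frac{\sqrt{\pi}}{2 a^{\frac{5}{2}}},$$
and the integrand here is exactly the target integrand, so $I = \frac{\sqrt{\pi}}{2 a^{\frac{5}{2}}}$.

Setting $a = \frac{3}{5}$:
$$I = \frac{25 \sqrt{15} \sqrt{\pi}}{54}.$$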